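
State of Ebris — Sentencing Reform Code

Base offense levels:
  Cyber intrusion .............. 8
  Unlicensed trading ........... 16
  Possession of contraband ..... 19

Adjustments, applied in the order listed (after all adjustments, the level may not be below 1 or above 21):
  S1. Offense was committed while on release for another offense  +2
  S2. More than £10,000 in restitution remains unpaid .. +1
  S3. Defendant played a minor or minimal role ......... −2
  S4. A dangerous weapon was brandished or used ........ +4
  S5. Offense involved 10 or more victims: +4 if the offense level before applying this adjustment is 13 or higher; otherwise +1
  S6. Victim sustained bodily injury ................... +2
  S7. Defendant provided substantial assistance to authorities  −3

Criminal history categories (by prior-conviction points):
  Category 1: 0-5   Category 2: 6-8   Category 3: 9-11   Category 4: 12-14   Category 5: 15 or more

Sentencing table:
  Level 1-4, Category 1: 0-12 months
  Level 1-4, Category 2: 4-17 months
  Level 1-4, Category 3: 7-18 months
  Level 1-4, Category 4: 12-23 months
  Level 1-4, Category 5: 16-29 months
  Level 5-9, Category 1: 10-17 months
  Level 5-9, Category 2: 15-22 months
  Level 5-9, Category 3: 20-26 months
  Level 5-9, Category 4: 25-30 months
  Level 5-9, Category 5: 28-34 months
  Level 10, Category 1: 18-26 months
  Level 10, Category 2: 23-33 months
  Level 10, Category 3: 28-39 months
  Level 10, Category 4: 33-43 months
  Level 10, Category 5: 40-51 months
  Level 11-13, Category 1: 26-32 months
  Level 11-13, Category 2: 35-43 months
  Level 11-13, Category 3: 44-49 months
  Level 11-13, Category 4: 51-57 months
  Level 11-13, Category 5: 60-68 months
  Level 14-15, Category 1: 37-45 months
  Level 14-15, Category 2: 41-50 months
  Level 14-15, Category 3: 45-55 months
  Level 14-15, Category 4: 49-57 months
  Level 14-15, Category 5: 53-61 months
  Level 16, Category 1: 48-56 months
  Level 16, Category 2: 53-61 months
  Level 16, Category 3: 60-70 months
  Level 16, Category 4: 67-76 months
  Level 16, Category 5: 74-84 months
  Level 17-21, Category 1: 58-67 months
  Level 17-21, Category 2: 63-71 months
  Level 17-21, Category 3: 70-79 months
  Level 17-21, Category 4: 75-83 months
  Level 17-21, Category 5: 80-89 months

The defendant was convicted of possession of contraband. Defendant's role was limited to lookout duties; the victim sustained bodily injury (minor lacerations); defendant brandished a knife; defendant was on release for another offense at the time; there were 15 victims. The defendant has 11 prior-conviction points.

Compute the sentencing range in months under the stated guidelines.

70-79 months

Base offense level for possession of contraband: 19.
S1 applies: 19 + 2 = 21.
S2 does not apply.
S3 applies: 21 − 2 = 19.
S4 applies: 19 + 4 = 23.
S5 applies (level before this adjustment is 23 ≥ 13, so +4): 23 + 4 = 27.
S6 applies: 27 + 2 = 29.
Level 29 exceeds the maximum of 21; capped at 21.
Final offense level: 21.
Criminal history: 11 prior points → Category 3 (9-11).
Level 21 falls in the 17-21 band.
Grid: Level 17-21 × Category 3 = 70-79 months.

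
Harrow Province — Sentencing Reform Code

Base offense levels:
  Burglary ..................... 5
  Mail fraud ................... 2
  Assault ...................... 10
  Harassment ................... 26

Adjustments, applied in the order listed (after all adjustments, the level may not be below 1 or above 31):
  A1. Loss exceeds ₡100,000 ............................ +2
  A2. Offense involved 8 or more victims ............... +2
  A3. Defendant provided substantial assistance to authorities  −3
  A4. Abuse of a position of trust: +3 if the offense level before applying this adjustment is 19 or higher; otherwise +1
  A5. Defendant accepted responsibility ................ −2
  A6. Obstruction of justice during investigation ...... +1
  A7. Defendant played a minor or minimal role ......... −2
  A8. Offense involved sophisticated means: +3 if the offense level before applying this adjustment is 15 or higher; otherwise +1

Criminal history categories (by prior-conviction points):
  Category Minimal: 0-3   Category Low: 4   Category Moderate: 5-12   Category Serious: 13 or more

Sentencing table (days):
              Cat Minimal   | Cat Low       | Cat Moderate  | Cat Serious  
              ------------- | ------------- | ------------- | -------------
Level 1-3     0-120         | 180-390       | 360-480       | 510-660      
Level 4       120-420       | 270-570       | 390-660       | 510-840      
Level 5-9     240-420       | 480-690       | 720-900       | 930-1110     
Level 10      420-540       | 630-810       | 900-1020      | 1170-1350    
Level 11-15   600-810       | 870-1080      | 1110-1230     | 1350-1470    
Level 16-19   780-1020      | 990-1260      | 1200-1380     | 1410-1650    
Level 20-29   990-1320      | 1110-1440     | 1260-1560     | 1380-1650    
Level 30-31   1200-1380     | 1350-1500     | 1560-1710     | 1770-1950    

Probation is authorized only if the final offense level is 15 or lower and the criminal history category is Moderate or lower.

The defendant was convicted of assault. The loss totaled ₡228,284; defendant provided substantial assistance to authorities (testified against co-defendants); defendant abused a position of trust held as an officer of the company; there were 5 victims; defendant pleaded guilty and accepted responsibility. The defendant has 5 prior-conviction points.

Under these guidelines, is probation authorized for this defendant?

Base offense level for assault: 10.
A1 applies: 10 + 2 = 12.
A2 does not apply.
A3 applies: 12 − 3 = 9.
A4 applies (level before this adjustment is 9 < 19, so +1): 9 + 1 = 10.
A5 applies: 10 − 2 = 8.
A8 does not apply.
Final offense level: 8.
Criminal history: 5 prior points → Category Moderate (5-12).
Level 8 falls in the 5-9 band.
Grid: Level 5-9 × Category Moderate = 720-900 days.
Probation check: level 8 ≤ 15 and category Moderate ≤ Moderate → eligible.

Yes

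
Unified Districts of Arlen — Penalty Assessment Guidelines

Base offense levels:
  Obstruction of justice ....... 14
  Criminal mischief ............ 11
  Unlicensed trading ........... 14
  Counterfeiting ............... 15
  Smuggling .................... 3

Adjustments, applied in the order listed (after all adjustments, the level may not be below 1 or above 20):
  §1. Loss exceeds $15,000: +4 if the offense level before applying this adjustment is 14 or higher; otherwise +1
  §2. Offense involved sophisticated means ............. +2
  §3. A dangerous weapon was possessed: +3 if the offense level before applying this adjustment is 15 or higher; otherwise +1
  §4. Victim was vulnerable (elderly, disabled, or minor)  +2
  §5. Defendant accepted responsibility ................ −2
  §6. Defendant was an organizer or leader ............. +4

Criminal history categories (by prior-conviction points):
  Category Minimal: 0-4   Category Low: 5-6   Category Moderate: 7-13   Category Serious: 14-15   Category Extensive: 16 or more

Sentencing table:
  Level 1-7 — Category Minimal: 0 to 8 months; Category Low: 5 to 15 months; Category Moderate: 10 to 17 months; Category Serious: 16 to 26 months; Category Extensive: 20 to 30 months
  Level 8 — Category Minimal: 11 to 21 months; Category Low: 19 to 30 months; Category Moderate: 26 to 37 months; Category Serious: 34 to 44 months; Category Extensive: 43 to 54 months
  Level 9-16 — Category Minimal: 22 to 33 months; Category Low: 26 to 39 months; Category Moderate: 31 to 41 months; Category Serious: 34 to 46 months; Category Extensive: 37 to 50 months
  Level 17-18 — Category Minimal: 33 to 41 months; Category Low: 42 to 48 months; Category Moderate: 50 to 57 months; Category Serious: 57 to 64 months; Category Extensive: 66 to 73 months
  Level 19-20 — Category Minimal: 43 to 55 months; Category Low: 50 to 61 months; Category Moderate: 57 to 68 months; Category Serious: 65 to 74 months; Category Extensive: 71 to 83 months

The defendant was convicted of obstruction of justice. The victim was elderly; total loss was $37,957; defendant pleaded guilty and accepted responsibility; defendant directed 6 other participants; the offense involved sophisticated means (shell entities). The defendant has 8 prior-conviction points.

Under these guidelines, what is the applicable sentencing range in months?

Base offense level for obstruction of justice: 14.
§1 applies (level before this adjustment is 14 ≥ 14, so +4): 14 + 4 = 18.
§2 applies: 18 + 2 = 20.
§4 applies: 20 + 2 = 22.
§5 applies: 22 − 2 = 20.
§6 applies: 20 + 4 = 24.
Level 24 exceeds the maximum of 20; capped at 20.
Final offense level: 20.
Criminal history: 8 prior points → Category Moderate (7-13).
Level 20 falls in the 19-20 band.
Grid: Level 19-20 × Category Moderate = 57-68 months.

57-68 months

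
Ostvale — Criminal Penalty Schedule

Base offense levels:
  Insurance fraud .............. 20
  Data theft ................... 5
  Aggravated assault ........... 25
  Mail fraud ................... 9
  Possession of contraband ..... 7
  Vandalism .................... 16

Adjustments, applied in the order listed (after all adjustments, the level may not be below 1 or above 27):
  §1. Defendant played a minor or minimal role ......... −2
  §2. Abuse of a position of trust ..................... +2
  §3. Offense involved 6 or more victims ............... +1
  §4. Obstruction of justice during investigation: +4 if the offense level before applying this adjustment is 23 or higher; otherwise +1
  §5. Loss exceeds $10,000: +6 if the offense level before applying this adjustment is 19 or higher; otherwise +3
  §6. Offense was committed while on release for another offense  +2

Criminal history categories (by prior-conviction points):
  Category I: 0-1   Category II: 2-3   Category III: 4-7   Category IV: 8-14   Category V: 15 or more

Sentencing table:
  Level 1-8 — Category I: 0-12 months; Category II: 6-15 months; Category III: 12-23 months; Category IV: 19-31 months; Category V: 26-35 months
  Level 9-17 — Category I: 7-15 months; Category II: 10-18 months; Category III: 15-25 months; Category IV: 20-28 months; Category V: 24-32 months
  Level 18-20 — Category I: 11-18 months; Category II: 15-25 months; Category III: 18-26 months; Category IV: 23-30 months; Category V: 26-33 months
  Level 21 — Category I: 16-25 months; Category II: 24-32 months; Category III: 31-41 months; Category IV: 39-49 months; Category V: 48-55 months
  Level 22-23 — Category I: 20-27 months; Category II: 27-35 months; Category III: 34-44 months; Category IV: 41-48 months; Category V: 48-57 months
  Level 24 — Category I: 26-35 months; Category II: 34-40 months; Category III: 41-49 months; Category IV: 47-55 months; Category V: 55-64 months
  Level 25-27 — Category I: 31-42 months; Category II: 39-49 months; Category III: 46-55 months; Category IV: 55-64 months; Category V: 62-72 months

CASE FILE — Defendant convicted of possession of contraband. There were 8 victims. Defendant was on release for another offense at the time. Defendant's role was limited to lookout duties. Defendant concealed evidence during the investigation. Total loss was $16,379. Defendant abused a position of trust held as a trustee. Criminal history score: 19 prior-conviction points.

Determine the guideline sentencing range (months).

24-32 months

Base offense level for possession of contraband: 7.
§1 applies: 7 − 2 = 5.
§2 applies: 5 + 2 = 7.
§3 applies: 7 + 1 = 8.
§4 applies (level before this adjustment is 8 < 23, so +1): 8 + 1 = 9.
§5 applies (level before this adjustment is 9 < 19, so +3): 9 + 3 = 12.
§6 applies: 12 + 2 = 14.
Final offense level: 14.
Criminal history: 19 prior points → Category V (15+).
Level 14 falls in the 9-17 band.
Grid: Level 9-17 × Category V = 24-32 months.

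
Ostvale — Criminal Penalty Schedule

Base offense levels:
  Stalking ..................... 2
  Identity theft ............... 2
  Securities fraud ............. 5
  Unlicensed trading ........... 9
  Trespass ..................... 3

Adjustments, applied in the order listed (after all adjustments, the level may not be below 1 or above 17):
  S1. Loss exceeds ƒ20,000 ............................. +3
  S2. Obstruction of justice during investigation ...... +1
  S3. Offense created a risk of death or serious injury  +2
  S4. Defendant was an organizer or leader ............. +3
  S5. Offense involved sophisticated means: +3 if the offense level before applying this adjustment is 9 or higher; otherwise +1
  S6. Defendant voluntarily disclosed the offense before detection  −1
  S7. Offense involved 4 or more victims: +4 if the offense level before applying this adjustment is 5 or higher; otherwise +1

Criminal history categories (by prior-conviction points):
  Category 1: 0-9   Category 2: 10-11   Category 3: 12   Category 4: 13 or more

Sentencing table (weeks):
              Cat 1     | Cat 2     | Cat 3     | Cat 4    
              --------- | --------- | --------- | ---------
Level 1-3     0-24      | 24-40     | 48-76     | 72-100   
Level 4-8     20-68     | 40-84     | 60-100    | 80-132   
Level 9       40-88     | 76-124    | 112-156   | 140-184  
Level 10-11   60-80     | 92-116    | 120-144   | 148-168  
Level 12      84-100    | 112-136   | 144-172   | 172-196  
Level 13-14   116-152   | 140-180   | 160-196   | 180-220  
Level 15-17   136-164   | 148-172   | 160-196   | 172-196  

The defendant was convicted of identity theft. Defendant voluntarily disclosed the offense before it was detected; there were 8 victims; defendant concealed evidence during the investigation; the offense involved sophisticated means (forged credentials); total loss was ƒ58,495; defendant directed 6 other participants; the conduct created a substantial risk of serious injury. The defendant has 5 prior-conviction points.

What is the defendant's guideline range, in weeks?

136-164 weeks

Base offense level for identity theft: 2.
S1 applies: 2 + 3 = 5.
S2 applies: 5 + 1 = 6.
S3 applies: 6 + 2 = 8.
S4 applies: 8 + 3 = 11.
S5 applies (level before this adjustment is 11 ≥ 9, so +3): 11 + 3 = 14.
S6 applies: 14 − 1 = 13.
S7 applies (level before this adjustment is 13 ≥ 5, so +4): 13 + 4 = 17.
Final offense level: 17.
Criminal history: 5 prior points → Category 1 (0-9).
Level 17 falls in the 15-17 band.
Grid: Level 15-17 × Category 1 = 136-164 weeks.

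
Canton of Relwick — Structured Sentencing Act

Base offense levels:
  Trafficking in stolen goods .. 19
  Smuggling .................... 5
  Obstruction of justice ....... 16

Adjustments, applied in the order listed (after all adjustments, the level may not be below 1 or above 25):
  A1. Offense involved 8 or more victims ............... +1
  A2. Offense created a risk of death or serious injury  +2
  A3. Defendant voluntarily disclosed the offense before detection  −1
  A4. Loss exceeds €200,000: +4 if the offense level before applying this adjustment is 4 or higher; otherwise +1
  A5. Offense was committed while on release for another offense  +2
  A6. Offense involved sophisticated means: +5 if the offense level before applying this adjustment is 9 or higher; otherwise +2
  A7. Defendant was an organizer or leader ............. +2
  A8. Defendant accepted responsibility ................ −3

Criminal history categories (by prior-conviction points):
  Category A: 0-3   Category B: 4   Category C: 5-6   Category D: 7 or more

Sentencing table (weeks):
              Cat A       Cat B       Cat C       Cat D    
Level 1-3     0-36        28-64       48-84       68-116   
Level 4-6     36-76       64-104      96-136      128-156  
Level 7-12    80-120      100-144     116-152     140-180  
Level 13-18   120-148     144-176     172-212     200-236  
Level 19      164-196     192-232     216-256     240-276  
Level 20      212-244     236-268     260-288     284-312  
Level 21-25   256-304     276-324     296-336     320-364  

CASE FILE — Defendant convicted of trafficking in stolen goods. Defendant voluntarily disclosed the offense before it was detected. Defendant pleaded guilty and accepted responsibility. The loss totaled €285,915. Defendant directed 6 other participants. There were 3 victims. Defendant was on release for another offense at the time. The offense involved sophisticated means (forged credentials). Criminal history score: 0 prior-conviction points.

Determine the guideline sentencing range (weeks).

Base offense level for trafficking in stolen goods: 19.
A2 does not apply.
A3 applies: 19 − 1 = 18.
A4 applies (level before this adjustment is 18 ≥ 4, so +4): 18 + 4 = 22.
A5 applies: 22 + 2 = 24.
A6 applies (level before this adjustment is 24 ≥ 9, so +5): 24 + 5 = 29.
A7 applies: 29 + 2 = 31.
A8 applies: 31 − 3 = 28.
Level 28 exceeds the maximum of 25; capped at 25.
Final offense level: 25.
Criminal history: 0 prior points → Category A (0-3).
Level 25 falls in the 21-25 band.
Grid: Level 21-25 × Category A = 256-304 weeks.

256-304 weeks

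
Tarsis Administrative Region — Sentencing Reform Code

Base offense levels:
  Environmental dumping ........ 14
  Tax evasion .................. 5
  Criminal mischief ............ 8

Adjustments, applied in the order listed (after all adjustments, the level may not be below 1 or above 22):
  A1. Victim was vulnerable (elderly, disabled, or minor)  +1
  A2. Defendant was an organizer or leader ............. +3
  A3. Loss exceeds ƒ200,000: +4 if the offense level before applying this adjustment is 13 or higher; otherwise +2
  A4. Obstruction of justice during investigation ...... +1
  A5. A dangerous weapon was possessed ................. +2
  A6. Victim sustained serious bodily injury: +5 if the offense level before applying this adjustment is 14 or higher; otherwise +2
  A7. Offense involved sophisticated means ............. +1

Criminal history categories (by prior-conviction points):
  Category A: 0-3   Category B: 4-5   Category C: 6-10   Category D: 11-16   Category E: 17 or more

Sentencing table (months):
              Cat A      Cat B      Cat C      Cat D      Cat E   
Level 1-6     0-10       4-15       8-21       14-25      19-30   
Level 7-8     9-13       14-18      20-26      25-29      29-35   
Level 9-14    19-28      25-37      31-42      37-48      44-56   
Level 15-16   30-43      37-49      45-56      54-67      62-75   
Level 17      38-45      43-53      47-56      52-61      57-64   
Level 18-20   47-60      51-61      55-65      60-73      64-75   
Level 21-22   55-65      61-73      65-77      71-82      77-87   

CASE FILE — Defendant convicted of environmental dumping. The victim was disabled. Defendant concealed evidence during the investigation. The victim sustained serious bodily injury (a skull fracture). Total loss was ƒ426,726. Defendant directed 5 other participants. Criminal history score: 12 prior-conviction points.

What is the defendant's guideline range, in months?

71-82 months

Base offense level for environmental dumping: 14.
A1 applies: 14 + 1 = 15.
A2 applies: 15 + 3 = 18.
A3 applies (level before this adjustment is 18 ≥ 13, so +4): 18 + 4 = 22.
A4 applies: 22 + 1 = 23.
A5 does not apply.
A6 applies (level before this adjustment is 23 ≥ 14, so +5): 23 + 5 = 28.
A7 does not apply.
Level 28 exceeds the maximum of 22; capped at 22.
Final offense level: 22.
Criminal history: 12 prior points → Category D (11-16).
Level 22 falls in the 21-22 band.
Grid: Level 21-22 × Category D = 71-82 months.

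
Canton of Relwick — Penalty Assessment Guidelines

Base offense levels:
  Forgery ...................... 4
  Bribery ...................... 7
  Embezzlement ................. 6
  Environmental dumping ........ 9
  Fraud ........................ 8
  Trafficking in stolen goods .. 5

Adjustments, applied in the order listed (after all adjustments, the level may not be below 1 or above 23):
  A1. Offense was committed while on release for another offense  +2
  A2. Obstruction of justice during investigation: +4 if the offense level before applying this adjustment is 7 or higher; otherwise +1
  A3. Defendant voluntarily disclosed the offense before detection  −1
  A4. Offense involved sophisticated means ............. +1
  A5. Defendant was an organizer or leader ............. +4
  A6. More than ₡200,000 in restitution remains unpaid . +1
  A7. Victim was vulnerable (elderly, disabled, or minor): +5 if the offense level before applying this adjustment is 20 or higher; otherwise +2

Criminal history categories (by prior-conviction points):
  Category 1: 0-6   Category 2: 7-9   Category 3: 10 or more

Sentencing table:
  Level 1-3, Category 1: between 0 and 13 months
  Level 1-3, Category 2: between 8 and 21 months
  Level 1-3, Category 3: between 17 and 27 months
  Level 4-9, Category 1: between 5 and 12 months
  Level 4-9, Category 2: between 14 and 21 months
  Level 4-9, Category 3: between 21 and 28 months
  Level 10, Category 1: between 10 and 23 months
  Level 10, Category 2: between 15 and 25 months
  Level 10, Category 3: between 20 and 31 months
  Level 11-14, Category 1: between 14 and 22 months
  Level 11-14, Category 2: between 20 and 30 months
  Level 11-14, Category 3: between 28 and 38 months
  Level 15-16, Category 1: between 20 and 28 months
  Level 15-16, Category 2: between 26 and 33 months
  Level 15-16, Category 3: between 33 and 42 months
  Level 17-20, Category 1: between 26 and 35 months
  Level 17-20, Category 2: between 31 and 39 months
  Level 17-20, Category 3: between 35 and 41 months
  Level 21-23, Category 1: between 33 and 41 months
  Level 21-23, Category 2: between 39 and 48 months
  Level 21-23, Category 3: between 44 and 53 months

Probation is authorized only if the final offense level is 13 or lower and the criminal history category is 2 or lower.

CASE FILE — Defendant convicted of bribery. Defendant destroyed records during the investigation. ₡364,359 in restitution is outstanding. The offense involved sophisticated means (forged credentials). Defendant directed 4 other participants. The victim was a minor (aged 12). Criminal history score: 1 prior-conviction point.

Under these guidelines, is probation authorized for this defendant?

No

Base offense level for bribery: 7.
A2 applies (level before this adjustment is 7 ≥ 7, so +4): 7 + 4 = 11.
A4 applies: 11 + 1 = 12.
A5 applies: 12 + 4 = 16.
A6 applies: 16 + 1 = 17.
A7 applies (level before this adjustment is 17 < 20, so +2): 17 + 2 = 19.
Final offense level: 19.
Criminal history: 1 prior point → Category 1 (0-6).
Level 19 falls in the 17-20 band.
Grid: Level 17-20 × Category 1 = 26-35 months.
Probation check: level 19 > 13 and category 1 ≤ 2 → not eligible.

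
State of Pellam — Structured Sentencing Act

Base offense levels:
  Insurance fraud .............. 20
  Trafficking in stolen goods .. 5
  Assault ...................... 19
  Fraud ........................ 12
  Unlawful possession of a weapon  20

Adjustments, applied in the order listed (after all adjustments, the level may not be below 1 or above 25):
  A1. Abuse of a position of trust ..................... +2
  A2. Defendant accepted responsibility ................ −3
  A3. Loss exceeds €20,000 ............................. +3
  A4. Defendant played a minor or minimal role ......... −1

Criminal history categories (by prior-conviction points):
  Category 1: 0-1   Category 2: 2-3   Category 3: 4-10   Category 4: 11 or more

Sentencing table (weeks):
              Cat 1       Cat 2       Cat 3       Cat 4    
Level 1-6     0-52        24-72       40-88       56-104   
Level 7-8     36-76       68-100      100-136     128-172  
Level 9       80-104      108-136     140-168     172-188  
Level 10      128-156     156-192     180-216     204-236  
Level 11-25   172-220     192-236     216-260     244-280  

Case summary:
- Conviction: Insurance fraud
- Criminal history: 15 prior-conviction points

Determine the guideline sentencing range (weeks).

Base offense level for insurance fraud: 20.
Final offense level: 20.
Criminal history: 15 prior points → Category 4 (11+).
Level 20 falls in the 11-25 band.
Grid: Level 11-25 × Category 4 = 244-280 weeks.

244-280 weeks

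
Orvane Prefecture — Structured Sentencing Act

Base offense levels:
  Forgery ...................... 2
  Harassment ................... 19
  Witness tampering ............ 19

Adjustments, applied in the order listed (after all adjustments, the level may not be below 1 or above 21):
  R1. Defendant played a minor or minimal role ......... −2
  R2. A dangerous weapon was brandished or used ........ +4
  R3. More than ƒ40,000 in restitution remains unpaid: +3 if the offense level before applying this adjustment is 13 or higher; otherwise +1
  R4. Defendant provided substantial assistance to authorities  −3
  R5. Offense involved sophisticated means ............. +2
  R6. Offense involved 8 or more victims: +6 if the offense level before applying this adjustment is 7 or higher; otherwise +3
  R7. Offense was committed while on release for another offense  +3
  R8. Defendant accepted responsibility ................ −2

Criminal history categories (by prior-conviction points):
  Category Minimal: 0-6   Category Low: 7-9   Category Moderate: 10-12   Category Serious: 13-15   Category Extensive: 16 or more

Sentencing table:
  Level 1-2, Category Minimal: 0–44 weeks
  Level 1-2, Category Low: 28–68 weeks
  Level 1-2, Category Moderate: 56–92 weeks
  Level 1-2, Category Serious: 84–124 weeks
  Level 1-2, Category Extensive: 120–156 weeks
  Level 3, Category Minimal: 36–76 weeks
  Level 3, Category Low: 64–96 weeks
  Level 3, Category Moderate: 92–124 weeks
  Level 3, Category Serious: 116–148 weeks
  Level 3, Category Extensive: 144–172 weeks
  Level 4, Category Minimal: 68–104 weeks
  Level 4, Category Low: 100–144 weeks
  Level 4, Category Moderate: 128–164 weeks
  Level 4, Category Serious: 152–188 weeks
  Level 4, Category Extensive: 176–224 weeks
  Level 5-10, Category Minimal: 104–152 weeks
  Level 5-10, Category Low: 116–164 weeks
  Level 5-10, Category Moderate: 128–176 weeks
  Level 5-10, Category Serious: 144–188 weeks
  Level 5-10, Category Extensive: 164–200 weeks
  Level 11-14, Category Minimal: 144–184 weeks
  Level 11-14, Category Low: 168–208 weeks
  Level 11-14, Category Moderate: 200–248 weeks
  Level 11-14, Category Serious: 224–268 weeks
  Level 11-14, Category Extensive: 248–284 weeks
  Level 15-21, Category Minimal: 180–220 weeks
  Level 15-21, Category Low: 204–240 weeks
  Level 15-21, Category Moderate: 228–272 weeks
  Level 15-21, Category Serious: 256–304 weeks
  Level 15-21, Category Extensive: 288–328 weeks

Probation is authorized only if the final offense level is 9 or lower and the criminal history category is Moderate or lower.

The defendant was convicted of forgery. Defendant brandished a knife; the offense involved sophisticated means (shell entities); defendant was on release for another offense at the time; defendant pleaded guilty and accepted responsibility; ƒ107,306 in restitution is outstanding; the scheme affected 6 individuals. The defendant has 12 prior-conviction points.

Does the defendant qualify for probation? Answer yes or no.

No

Base offense level for forgery: 2.
R1 does not apply.
R2 applies: 2 + 4 = 6.
R3 applies (level before this adjustment is 6 < 13, so +1): 6 + 1 = 7.
R4 does not apply.
R5 applies: 7 + 2 = 9.
R6 does not apply.
R7 applies: 9 + 3 = 12.
R8 applies: 12 − 2 = 10.
Final offense level: 10.
Criminal history: 12 prior points → Category Moderate (10-12).
Level 10 falls in the 5-10 band.
Grid: Level 5-10 × Category Moderate = 128-176 weeks.
Probation check: level 10 > 9 and category Moderate ≤ Moderate → not eligible.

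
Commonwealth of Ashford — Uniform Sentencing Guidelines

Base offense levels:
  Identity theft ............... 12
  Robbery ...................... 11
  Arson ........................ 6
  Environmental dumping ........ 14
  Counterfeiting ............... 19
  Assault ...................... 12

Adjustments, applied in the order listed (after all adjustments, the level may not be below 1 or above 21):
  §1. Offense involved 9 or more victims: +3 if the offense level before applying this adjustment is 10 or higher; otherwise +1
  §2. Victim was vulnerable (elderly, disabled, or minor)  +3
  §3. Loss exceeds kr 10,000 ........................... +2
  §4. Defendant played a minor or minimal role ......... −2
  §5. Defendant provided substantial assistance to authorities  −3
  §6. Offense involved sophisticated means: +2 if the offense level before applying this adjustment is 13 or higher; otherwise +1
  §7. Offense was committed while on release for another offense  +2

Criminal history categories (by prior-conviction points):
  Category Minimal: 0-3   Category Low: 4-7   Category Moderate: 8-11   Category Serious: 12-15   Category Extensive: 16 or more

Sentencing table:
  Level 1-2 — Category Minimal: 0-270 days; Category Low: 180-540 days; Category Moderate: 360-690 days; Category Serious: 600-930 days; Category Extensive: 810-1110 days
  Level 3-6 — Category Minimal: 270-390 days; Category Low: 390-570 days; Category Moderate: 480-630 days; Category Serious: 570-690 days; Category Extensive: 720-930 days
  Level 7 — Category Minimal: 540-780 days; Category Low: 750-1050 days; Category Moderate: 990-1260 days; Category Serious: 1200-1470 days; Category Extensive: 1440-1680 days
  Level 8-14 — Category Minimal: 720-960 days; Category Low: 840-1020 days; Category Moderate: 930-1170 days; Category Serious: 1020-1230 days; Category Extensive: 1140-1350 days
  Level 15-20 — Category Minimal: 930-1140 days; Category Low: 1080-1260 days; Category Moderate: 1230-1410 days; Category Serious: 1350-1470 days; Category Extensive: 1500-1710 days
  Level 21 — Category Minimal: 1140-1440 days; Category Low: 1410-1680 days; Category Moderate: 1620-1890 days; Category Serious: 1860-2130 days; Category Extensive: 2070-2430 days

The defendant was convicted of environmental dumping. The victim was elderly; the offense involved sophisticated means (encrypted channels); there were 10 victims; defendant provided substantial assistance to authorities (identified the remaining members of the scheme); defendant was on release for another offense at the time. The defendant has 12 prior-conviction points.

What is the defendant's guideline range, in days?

1860-2130 days

Base offense level for environmental dumping: 14.
§1 applies (level before this adjustment is 14 ≥ 10, so +3): 14 + 3 = 17.
§2 applies: 17 + 3 = 20.
§3 does not apply.
§4 does not apply.
§5 applies: 20 − 3 = 17.
§6 applies (level before this adjustment is 17 ≥ 13, so +2): 17 + 2 = 19.
§7 applies: 19 + 2 = 21.
Final offense level: 21.
Criminal history: 12 prior points → Category Serious (12-15).
Level 21 falls in the 21 band.
Grid: Level 21 × Category Serious = 1860-2130 days.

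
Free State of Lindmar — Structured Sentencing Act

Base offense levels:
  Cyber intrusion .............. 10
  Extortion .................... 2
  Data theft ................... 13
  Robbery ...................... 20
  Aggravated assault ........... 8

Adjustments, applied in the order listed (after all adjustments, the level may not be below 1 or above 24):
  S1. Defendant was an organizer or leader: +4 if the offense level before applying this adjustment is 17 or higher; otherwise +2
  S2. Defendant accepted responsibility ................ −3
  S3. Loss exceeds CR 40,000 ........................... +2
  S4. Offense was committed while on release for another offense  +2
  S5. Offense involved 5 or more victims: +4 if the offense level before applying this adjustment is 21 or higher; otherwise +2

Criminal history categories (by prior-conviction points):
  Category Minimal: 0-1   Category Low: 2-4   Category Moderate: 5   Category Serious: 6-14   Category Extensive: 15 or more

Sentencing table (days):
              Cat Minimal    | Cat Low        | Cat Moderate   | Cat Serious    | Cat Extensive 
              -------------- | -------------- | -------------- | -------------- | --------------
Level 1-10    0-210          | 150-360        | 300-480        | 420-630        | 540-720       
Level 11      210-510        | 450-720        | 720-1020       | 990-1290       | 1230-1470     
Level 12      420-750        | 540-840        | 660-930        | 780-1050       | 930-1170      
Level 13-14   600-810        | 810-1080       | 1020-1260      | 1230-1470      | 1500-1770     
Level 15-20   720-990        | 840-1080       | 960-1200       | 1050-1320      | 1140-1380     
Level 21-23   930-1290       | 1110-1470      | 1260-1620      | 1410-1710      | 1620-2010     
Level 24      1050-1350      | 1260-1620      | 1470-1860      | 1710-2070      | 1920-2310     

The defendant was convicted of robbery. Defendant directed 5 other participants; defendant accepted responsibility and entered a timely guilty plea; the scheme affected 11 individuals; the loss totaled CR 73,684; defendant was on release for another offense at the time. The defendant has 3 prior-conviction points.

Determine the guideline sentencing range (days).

1260-1620 days

Base offense level for robbery: 20.
S1 applies (level before this adjustment is 20 ≥ 17, so +4): 20 + 4 = 24.
S2 applies: 24 − 3 = 21.
S3 applies: 21 + 2 = 23.
S4 applies: 23 + 2 = 25.
S5 applies (level before this adjustment is 25 ≥ 21, so +4): 25 + 4 = 29.
Level 29 exceeds the maximum of 24; capped at 24.
Final offense level: 24.
Criminal history: 3 prior points → Category Low (2-4).
Level 24 falls in the 24 band.
Grid: Level 24 × Category Low = 1260-1620 days.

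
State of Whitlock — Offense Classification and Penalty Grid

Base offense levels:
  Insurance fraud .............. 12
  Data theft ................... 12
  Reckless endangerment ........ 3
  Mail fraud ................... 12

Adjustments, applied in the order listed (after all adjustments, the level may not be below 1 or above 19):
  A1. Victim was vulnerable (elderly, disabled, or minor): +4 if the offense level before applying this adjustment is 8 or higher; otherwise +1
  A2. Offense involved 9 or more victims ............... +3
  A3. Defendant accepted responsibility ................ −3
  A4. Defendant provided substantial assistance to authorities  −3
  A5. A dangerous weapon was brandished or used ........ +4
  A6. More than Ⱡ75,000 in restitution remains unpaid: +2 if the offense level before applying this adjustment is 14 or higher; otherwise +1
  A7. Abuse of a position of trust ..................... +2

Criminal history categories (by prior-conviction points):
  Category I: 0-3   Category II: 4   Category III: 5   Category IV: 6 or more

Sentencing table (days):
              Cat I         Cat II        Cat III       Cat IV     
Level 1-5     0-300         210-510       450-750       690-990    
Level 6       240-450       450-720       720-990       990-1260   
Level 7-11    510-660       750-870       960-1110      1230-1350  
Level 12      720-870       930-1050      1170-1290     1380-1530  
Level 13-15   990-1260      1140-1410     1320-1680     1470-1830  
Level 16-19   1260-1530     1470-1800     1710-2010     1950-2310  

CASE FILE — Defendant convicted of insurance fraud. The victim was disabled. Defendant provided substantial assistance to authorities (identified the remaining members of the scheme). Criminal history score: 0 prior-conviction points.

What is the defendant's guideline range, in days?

Base offense level for insurance fraud: 12.
A1 applies (level before this adjustment is 12 ≥ 8, so +4): 12 + 4 = 16.
A2 does not apply.
A3 does not apply.
A4 applies: 16 − 3 = 13.
A6 does not apply.
A7 does not apply.
Final offense level: 13.
Criminal history: 0 prior points → Category I (0-3).
Level 13 falls in the 13-15 band.
Grid: Level 13-15 × Category I = 990-1260 days.

990-1260 days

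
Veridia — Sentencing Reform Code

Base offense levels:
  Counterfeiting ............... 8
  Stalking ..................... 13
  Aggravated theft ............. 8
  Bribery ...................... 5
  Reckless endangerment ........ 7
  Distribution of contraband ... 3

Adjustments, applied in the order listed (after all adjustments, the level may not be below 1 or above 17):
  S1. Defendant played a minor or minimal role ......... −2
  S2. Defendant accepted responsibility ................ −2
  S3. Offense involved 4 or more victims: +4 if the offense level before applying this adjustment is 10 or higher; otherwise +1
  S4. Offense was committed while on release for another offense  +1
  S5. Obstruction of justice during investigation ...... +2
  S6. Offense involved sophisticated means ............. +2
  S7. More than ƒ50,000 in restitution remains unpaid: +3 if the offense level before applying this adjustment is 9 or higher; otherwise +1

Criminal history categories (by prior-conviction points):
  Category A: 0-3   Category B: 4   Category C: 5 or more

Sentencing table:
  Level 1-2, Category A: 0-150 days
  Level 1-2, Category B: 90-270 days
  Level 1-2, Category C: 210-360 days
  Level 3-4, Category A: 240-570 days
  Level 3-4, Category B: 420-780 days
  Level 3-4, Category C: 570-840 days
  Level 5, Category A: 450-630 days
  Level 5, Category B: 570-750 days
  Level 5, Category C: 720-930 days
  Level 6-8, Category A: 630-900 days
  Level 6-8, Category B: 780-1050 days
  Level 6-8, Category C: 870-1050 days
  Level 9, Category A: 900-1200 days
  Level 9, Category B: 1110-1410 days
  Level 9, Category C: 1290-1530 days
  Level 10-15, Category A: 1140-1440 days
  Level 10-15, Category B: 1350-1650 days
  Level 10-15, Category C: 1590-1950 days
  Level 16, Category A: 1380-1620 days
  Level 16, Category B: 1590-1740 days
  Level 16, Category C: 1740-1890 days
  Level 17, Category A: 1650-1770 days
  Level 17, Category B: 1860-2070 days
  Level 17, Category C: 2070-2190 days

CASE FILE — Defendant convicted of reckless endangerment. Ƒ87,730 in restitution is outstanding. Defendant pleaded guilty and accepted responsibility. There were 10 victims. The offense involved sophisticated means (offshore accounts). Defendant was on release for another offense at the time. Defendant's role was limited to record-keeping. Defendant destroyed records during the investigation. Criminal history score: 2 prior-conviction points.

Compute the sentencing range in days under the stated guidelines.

1140-1440 days

Base offense level for reckless endangerment: 7.
S1 applies: 7 − 2 = 5.
S2 applies: 5 − 2 = 3.
S3 applies (level before this adjustment is 3 < 10, so +1): 3 + 1 = 4.
S4 applies: 4 + 1 = 5.
S5 applies: 5 + 2 = 7.
S6 applies: 7 + 2 = 9.
S7 applies (level before this adjustment is 9 ≥ 9, so +3): 9 + 3 = 12.
Final offense level: 12.
Criminal history: 2 prior points → Category A (0-3).
Level 12 falls in the 10-15 band.
Grid: Level 10-15 × Category A = 1140-1440 days.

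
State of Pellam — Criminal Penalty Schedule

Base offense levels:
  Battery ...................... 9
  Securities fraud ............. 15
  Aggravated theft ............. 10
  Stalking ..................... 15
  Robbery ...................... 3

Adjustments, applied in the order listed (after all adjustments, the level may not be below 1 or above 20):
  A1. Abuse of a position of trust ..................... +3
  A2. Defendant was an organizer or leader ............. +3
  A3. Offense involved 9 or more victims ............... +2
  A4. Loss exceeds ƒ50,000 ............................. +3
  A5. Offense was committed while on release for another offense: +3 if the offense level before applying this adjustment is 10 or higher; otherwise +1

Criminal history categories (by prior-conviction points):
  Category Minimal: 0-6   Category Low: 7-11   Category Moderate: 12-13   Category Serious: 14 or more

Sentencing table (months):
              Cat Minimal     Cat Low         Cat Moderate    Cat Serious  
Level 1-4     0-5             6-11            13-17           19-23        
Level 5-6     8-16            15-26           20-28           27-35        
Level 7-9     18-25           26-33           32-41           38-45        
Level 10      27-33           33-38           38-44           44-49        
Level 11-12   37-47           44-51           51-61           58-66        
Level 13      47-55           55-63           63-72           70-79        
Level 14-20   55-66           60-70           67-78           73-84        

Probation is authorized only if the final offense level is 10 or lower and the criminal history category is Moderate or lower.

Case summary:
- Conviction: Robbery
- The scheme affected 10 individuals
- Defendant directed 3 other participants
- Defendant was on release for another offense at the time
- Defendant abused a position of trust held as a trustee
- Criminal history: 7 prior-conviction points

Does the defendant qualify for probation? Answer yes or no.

Base offense level for robbery: 3.
A1 applies: 3 + 3 = 6.
A2 applies: 6 + 3 = 9.
A3 applies: 9 + 2 = 11.
A5 applies (level before this adjustment is 11 ≥ 10, so +3): 11 + 3 = 14.
Final offense level: 14.
Criminal history: 7 prior points → Category Low (7-11).
Level 14 falls in the 14-20 band.
Grid: Level 14-20 × Category Low = 60-70 months.
Probation check: level 14 > 10 and category Low ≤ Moderate → not eligible.

No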